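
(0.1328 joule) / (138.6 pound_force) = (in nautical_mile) 1.163e-07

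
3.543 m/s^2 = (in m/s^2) 3.543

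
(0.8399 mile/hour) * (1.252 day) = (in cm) 4.062e+06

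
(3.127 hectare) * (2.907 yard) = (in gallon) 2.196e+07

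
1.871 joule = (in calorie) 0.4472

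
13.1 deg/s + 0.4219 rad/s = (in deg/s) 37.27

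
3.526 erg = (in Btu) 3.342e-10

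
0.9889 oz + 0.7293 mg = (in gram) 28.04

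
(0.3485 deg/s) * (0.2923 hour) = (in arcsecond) 1.32e+06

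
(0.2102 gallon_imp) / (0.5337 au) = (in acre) 2.958e-18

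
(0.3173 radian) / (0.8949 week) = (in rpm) 5.598e-06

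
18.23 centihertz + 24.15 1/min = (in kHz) 0.0005848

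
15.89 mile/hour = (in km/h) 25.57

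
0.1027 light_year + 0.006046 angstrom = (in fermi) 9.716e+29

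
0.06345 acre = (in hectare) 0.02568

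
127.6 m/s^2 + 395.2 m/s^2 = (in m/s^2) 522.8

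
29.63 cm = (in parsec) 9.602e-18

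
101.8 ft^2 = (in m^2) 9.458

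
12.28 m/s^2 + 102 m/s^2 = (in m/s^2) 114.3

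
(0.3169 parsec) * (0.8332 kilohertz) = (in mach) 2.393e+16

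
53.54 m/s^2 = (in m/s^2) 53.54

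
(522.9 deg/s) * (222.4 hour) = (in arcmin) 2.512e+10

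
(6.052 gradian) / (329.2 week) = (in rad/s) 4.775e-10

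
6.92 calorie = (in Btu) 0.02744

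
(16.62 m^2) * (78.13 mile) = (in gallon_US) 5.521e+08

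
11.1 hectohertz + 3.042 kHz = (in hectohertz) 41.52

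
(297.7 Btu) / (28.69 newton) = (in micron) 1.095e+10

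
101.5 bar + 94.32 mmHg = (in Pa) 1.016e+07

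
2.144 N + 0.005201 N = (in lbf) 0.4832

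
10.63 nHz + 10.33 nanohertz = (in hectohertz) 2.096e-10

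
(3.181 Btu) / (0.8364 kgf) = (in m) 409.2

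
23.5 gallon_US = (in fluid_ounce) 3008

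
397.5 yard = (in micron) 3.635e+08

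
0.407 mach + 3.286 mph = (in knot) 272.2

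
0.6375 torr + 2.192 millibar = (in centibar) 0.3042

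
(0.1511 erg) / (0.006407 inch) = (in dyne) 9.285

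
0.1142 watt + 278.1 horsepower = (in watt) 2.074e+05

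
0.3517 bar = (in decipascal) 3.517e+05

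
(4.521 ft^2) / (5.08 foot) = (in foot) 0.89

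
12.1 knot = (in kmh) 22.41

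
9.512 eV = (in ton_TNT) 3.642e-28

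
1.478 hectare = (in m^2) 1.478e+04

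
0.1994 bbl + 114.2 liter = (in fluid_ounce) 4934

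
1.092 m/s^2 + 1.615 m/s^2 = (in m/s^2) 2.707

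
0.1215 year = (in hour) 1064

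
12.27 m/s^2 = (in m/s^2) 12.27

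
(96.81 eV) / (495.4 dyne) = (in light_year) 3.309e-31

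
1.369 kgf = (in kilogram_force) 1.369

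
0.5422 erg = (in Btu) 5.139e-11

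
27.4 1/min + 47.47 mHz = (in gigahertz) 5.041e-10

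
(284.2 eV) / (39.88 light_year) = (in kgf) 1.231e-35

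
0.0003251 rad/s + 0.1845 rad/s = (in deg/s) 10.59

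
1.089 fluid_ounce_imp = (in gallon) 0.008174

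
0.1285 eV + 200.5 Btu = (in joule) 2.115e+05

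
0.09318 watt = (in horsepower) 0.000125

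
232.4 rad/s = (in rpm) 2219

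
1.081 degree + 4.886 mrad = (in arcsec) 4899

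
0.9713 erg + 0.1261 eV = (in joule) 9.713e-08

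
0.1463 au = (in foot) 7.181e+10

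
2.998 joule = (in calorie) 0.7165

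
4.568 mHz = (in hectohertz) 4.568e-05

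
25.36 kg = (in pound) 55.91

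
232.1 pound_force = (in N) 1032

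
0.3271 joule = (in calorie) 0.07818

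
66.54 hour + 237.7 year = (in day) 8.676e+04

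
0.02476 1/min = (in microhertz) 412.7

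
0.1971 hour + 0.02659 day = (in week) 0.004972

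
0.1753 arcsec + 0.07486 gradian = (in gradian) 0.07491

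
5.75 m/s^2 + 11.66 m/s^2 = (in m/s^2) 17.41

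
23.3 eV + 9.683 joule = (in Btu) 0.009178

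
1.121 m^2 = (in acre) 0.000277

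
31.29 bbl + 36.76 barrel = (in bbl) 68.05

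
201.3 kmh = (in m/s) 55.92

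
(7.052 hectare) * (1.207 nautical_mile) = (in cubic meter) 1.576e+08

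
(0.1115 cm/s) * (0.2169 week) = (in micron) 1.463e+08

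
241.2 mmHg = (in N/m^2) 3.216e+04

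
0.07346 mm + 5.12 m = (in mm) 5120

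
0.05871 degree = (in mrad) 1.025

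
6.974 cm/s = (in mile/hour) 0.156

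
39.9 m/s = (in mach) 0.1172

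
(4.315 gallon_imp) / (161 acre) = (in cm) 3.011e-06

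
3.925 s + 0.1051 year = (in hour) 920.7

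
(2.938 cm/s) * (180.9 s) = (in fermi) 5.315e+15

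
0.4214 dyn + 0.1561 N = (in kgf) 0.01592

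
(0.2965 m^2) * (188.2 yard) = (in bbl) 320.9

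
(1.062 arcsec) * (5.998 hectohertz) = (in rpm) 0.02949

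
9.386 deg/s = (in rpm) 1.564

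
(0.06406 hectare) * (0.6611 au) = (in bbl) 3.985e+14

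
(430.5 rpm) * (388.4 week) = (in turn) 1.685e+09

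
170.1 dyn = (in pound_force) 0.0003824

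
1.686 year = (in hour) 1.477e+04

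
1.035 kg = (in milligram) 1.035e+06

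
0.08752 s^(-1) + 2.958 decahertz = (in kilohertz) 0.02967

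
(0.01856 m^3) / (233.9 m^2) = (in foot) 0.0002603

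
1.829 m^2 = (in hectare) 0.0001829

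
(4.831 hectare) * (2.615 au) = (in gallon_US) 4.993e+18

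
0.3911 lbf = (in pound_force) 0.3911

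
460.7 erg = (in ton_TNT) 1.101e-14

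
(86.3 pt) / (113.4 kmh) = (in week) 1.598e-09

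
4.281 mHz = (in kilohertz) 4.281e-06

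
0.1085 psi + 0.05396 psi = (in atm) 0.01105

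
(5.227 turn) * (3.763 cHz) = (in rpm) 11.8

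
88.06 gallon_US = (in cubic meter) 0.3333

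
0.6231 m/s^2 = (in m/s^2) 0.6231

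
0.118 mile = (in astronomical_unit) 1.269e-09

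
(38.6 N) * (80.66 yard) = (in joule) 2847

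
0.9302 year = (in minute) 4.889e+05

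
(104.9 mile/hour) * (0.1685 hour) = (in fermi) 2.845e+19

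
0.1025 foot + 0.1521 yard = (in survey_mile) 0.0001058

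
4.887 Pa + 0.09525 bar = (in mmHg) 71.48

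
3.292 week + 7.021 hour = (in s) 2.016e+06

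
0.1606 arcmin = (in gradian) 0.002974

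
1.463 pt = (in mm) 0.5161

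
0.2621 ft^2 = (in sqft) 0.2621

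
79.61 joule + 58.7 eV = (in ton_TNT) 1.903e-08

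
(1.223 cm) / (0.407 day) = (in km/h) 1.252e-06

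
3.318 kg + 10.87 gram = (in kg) 3.329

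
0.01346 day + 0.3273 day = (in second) 2.944e+04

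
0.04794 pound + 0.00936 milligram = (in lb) 0.04794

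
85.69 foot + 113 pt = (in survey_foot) 85.82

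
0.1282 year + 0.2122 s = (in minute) 6.738e+04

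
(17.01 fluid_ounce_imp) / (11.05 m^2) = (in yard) 4.783e-05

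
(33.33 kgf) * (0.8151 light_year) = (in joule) 2.521e+18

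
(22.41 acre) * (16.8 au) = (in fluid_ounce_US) 7.707e+21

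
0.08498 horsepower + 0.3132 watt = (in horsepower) 0.0854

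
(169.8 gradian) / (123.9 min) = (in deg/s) 0.02056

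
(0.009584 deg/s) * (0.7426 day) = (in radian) 10.73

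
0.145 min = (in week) 1.438e-05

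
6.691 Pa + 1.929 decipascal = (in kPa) 0.006884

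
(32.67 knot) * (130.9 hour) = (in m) 7.92e+06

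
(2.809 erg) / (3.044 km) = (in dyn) 9.228e-06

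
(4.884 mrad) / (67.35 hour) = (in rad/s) 2.014e-08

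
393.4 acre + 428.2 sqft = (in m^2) 1.592e+06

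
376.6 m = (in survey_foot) 1236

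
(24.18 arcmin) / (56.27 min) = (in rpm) 1.989e-05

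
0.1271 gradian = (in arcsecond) 411.8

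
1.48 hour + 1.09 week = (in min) 1.108e+04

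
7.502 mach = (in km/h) 9196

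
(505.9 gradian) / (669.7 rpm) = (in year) 3.593e-09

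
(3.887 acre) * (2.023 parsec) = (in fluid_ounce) 3.32e+25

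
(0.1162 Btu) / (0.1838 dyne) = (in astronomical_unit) 0.0004459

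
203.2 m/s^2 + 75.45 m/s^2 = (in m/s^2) 278.6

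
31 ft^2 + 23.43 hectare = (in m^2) 2.343e+05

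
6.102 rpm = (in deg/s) 36.61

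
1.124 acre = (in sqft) 4.896e+04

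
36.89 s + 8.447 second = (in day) 0.0005247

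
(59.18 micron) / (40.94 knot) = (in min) 4.683e-08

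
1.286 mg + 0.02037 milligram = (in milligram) 1.306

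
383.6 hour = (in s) 1.381e+06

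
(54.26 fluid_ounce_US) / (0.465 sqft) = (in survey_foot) 0.1219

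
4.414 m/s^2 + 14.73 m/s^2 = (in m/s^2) 19.14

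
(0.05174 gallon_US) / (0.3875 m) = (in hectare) 5.054e-08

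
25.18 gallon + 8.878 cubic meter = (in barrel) 56.44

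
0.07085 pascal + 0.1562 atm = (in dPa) 1.583e+05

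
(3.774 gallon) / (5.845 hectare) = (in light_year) 2.583e-23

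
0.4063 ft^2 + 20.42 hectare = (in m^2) 2.042e+05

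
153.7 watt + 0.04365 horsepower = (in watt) 186.2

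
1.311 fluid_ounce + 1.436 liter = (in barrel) 0.009276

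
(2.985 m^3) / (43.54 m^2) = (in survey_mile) 4.26e-05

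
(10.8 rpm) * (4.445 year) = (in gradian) 1.009e+10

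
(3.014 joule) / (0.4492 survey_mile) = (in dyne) 416.9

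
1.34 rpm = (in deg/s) 8.04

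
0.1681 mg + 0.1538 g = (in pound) 0.0003394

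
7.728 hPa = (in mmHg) 5.796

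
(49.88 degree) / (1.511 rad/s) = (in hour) 0.00016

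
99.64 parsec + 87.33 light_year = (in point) 1.106e+22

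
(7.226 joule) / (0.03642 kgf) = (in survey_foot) 66.38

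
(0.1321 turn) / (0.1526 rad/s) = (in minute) 0.09065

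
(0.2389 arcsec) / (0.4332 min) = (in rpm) 4.255e-07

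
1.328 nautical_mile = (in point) 6.972e+06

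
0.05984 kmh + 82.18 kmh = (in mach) 0.06709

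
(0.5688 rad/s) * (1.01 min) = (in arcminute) 1.185e+05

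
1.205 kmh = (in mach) 0.000983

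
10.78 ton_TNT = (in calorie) 1.078e+10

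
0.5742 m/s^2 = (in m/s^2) 0.5742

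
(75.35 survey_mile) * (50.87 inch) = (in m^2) 1.567e+05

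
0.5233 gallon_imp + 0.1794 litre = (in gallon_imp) 0.5628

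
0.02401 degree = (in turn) 6.669e-05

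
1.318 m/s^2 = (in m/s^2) 1.318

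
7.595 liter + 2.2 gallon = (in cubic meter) 0.01592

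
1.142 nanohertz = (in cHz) 1.142e-07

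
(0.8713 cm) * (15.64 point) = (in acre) 1.188e-08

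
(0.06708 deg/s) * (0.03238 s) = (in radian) 3.791e-05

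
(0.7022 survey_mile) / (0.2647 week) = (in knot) 0.01372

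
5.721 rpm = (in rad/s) 0.5991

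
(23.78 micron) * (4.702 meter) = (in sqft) 0.001204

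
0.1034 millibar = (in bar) 0.0001034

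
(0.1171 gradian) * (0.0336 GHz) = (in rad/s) 6.18e+04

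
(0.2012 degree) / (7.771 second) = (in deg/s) 0.02589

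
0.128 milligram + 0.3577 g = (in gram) 0.3578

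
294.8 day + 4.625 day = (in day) 299.4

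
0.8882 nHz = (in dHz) 8.882e-09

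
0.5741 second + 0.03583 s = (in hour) 0.0001694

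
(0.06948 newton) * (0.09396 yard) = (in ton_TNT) 1.427e-12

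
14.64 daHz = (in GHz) 1.464e-07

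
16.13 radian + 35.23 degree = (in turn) 2.665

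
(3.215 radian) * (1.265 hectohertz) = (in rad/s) 406.7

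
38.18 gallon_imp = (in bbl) 1.092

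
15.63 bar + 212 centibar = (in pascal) 1.775e+06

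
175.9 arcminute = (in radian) 0.05117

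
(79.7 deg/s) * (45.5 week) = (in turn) 6.092e+06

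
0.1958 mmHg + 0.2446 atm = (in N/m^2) 2.481e+04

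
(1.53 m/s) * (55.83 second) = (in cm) 8542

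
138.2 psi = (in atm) 9.404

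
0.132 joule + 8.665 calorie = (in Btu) 0.03449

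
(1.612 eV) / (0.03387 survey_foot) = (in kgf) 2.551e-18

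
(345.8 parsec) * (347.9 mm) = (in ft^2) 3.996e+19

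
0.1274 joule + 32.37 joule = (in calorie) 7.767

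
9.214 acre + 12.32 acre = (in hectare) 8.715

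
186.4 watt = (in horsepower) 0.25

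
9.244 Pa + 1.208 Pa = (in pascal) 10.45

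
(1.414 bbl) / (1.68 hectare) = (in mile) 8.315e-09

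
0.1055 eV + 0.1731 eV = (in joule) 4.464e-20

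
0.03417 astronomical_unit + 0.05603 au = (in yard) 1.476e+10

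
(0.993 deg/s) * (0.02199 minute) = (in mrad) 22.87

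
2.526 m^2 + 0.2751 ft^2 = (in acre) 0.0006305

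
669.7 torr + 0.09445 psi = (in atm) 0.8876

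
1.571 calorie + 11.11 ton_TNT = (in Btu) 4.406e+07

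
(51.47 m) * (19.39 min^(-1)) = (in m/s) 16.63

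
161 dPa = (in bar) 0.000161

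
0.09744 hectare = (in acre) 0.2408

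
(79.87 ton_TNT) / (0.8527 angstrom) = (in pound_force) 8.81e+20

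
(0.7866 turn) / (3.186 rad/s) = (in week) 2.565e-06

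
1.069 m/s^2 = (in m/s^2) 1.069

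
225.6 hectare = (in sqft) 2.428e+07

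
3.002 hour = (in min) 180.1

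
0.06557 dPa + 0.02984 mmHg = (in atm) 3.933e-05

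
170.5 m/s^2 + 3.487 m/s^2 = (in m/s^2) 174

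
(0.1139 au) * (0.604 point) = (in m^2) 3.631e+06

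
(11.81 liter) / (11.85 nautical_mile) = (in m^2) 5.381e-07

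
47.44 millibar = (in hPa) 47.44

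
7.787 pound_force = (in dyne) 3.464e+06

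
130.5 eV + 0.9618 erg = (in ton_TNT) 2.299e-17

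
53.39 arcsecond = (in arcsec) 53.39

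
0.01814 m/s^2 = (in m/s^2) 0.01814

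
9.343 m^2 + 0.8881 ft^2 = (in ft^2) 101.5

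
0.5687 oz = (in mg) 1.612e+04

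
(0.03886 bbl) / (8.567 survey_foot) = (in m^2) 0.002366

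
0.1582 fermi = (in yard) 1.73e-16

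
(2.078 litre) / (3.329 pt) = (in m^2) 1.769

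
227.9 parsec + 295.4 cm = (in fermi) 7.032e+33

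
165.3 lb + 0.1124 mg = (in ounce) 2645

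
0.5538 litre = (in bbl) 0.003483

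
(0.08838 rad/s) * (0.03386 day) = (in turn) 41.15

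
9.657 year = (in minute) 5.076e+06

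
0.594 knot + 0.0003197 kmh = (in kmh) 1.1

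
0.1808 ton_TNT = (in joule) 7.565e+08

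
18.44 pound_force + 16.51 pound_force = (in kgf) 15.85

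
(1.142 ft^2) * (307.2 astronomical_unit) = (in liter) 4.876e+15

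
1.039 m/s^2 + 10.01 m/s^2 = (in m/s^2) 11.05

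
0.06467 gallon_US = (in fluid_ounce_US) 8.278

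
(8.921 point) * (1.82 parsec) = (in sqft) 1.902e+15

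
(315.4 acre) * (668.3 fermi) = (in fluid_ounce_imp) 0.03002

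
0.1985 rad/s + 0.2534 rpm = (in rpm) 2.149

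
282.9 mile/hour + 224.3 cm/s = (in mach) 0.378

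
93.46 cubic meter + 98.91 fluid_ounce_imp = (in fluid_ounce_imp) 3.289e+06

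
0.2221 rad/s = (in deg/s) 12.73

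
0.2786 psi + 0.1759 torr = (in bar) 0.01944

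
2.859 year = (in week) 149.1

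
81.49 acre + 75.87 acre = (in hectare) 63.68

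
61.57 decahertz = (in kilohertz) 0.6157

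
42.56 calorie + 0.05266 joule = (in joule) 178.1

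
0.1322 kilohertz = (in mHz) 1.322e+05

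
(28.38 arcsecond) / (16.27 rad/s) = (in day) 9.788e-11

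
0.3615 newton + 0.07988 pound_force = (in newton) 0.7168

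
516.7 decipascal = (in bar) 0.0005167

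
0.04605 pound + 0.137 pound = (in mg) 8.303e+04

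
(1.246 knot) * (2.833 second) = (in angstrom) 1.816e+10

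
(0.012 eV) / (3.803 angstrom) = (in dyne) 5.056e-07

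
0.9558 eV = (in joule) 1.531e-19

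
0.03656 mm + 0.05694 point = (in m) 5.665e-05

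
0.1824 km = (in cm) 1.824e+04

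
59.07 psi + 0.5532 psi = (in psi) 59.62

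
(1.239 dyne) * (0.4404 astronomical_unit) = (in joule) 8.163e+05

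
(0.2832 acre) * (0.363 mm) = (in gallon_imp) 91.51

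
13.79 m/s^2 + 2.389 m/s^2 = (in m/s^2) 16.18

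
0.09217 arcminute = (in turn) 4.267e-06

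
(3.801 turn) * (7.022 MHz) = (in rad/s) 1.677e+08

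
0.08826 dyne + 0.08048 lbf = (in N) 0.358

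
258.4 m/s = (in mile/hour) 578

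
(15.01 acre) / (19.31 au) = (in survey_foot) 6.899e-08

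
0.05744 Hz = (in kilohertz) 5.744e-05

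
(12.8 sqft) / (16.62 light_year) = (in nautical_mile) 4.084e-21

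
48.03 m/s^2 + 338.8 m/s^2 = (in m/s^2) 386.8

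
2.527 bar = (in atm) 2.494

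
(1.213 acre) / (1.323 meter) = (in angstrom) 3.71e+13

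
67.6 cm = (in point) 1916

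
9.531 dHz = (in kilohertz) 0.0009531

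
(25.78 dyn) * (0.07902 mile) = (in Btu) 3.107e-05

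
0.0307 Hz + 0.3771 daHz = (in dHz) 38.02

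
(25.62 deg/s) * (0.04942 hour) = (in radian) 79.55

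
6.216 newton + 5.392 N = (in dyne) 1.161e+06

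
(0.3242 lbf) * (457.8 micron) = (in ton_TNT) 1.578e-13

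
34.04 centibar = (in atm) 0.3359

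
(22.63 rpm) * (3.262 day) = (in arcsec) 1.378e+11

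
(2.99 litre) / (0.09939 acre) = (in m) 7.434e-06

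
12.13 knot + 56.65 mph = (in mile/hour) 70.61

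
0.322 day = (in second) 2.782e+04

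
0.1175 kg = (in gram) 117.5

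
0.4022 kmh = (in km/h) 0.4022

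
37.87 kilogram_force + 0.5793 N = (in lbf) 83.62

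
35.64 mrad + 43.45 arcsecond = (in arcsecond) 7395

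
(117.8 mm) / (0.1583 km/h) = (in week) 4.43e-06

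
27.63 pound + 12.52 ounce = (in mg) 1.289e+07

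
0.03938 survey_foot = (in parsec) 3.89e-19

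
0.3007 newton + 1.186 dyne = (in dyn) 3.007e+04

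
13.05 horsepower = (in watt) 9731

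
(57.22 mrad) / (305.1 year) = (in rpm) 5.679e-11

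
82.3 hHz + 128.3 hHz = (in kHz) 21.06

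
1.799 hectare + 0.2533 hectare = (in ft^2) 2.209e+05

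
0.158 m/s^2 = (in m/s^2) 0.158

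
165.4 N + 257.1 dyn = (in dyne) 1.654e+07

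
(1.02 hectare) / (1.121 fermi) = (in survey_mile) 5.654e+15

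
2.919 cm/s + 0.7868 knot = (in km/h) 1.562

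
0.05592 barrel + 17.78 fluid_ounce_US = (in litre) 9.416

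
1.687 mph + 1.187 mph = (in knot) 2.497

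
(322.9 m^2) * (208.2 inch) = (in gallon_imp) 3.756e+05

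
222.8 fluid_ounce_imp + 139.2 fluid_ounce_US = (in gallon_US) 2.76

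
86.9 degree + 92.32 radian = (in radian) 93.84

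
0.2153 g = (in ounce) 0.007594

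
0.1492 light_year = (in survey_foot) 4.631e+15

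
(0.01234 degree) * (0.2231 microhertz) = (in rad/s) 4.805e-11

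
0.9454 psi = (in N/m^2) 6518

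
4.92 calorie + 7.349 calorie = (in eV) 3.204e+20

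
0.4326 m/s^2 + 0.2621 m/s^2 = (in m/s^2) 0.6947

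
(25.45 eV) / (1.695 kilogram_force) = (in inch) 9.658e-18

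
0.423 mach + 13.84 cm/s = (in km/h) 519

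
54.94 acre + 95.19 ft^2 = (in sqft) 2.393e+06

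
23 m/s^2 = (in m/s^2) 23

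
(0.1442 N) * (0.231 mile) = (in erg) 5.361e+08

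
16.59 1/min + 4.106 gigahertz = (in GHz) 4.106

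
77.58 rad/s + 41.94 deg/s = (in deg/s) 4487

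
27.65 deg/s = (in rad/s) 0.4826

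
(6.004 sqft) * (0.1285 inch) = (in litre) 1.821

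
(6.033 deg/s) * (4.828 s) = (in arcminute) 1748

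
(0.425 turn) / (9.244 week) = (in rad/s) 4.776e-07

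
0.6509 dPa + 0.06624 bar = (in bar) 0.06624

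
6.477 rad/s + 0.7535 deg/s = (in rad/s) 6.49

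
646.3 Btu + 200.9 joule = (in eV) 4.257e+24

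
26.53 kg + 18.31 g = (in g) 2.655e+04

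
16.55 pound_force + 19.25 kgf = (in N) 262.4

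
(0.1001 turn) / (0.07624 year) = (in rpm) 2.498e-06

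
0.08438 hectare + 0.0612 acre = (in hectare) 0.1091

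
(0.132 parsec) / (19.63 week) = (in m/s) 3.431e+08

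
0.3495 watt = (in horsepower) 0.0004687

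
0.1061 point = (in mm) 0.03743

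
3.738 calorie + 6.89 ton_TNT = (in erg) 2.883e+17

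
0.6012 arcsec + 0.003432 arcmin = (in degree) 0.0002242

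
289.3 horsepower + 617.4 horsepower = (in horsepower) 906.7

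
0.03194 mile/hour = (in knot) 0.02776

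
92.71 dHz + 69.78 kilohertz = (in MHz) 0.06979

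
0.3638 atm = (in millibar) 368.6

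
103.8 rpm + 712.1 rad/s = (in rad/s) 723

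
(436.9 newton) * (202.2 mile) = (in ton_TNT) 0.03398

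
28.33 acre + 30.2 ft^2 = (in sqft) 1.234e+06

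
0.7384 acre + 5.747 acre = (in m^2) 2.625e+04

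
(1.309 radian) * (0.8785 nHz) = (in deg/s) 6.589e-08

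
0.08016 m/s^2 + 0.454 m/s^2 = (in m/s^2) 0.5342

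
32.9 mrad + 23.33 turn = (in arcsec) 3.024e+07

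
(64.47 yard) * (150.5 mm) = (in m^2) 8.872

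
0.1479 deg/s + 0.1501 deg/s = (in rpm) 0.04967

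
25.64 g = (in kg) 0.02564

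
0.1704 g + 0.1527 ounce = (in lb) 0.009919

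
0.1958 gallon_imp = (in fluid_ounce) 30.1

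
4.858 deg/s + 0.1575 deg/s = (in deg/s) 5.015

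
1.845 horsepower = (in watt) 1376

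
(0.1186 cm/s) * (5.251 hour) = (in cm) 2242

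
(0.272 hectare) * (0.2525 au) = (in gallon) 2.714e+16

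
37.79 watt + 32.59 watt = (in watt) 70.38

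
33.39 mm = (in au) 2.232e-13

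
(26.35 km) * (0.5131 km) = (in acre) 3341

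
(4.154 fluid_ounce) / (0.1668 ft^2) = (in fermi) 7.928e+12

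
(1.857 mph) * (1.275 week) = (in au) 4.279e-06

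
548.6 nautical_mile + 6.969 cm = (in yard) 1.111e+06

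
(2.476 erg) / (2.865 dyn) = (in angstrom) 8.642e+07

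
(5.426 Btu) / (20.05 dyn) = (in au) 0.0001909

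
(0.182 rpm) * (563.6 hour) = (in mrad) 3.867e+07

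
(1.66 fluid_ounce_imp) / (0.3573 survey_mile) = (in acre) 2.027e-11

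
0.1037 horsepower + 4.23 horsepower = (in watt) 3232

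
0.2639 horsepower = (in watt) 196.8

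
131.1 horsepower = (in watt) 9.776e+04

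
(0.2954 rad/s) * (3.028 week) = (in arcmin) 1.86e+09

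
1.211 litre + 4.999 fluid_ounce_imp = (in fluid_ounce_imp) 47.62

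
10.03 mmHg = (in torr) 10.03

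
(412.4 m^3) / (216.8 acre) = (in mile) 2.921e-07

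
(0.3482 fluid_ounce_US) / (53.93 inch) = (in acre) 1.858e-09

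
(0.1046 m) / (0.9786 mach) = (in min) 5.232e-06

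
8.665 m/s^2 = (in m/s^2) 8.665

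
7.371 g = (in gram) 7.371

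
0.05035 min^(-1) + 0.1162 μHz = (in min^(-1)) 0.05036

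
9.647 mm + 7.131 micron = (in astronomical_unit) 6.453e-14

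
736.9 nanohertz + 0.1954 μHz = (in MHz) 9.323e-13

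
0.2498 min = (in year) 4.753e-07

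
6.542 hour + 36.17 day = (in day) 36.44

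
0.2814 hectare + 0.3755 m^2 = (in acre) 0.6954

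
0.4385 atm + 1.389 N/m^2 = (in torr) 333.3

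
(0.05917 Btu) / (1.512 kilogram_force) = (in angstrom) 4.21e+10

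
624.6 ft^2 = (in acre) 0.01434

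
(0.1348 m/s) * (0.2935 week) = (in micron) 2.393e+10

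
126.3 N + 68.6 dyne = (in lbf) 28.39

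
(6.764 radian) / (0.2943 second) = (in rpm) 219.5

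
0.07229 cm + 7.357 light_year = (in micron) 6.96e+22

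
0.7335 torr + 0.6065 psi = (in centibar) 4.279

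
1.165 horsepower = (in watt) 868.7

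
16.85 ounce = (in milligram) 4.777e+05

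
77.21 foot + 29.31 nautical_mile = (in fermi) 5.431e+19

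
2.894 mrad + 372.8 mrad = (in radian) 0.3757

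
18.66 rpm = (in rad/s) 1.954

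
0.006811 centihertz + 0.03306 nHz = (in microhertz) 68.11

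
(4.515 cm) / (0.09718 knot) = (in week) 1.493e-06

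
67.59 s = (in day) 0.0007823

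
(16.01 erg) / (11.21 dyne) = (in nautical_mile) 7.712e-06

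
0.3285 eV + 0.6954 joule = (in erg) 6.954e+06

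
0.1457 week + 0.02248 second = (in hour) 24.48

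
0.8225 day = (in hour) 19.74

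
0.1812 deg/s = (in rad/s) 0.003163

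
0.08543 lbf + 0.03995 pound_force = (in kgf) 0.05687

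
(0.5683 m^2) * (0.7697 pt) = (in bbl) 0.0009706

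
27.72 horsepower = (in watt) 2.067e+04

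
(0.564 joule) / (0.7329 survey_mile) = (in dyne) 47.82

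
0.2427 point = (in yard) 9.363e-05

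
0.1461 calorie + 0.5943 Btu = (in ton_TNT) 1.5e-07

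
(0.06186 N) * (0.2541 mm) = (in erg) 157.2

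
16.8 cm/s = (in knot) 0.3266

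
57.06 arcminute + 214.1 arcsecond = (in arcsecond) 3638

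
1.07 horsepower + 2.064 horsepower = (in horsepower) 3.134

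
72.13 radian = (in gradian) 4592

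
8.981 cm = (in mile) 5.581e-05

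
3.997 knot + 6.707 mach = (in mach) 6.713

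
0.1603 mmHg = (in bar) 0.0002137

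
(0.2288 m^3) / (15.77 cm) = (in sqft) 15.62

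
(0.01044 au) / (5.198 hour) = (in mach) 245.1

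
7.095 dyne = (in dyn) 7.095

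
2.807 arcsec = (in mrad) 0.01361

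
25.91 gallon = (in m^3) 0.09808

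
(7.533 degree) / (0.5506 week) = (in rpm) 3.77e-06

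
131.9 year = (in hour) 1.155e+06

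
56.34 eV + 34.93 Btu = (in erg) 3.685e+11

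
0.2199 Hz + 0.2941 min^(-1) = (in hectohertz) 0.002248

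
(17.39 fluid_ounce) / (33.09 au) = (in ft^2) 1.118e-15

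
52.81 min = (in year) 0.0001005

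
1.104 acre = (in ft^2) 4.809e+04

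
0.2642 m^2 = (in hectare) 2.642e-05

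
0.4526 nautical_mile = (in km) 0.8382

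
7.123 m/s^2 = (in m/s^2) 7.123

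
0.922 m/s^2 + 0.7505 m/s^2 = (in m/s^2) 1.672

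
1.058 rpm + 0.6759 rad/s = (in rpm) 7.512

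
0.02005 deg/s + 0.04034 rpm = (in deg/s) 0.2621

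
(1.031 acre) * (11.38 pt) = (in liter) 1.675e+04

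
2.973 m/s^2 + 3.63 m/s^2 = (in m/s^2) 6.603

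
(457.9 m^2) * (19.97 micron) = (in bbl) 0.05752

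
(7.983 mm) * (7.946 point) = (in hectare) 2.238e-09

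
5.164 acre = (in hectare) 2.09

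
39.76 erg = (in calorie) 9.503e-07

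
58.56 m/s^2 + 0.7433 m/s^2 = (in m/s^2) 59.3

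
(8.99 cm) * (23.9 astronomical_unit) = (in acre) 7.943e+07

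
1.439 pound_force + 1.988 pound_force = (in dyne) 1.524e+06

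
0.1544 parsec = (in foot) 1.563e+16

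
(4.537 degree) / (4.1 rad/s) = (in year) 6.124e-10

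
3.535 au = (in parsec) 1.714e-05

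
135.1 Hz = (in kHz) 0.1351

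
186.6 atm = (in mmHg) 1.418e+05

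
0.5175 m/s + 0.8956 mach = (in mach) 0.8971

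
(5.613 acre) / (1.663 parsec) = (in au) 2.959e-24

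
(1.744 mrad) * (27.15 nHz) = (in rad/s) 4.735e-11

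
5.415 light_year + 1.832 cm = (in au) 3.425e+05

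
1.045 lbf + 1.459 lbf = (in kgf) 1.136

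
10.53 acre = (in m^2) 4.261e+04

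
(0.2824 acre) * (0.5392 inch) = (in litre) 1.565e+04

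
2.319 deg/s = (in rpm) 0.3865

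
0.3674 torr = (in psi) 0.007104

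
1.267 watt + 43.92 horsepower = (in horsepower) 43.92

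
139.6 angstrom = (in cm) 1.396e-06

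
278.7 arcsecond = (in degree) 0.07742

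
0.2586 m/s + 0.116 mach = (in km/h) 143.1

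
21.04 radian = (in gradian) 1339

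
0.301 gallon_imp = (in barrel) 0.008607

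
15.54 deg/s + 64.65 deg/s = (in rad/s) 1.4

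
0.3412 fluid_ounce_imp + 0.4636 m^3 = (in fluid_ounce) 1.568e+04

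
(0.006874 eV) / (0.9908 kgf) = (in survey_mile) 7.043e-26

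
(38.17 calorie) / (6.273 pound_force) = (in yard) 6.259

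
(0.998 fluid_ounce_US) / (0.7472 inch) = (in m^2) 0.001555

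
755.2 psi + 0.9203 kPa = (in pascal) 5.208e+06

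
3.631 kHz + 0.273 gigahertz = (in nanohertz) 2.73e+17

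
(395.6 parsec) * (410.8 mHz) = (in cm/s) 5.015e+20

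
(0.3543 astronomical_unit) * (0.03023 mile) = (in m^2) 2.579e+12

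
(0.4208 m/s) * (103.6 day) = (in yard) 4.119e+06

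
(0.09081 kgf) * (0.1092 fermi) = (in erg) 9.725e-10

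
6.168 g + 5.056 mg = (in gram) 6.173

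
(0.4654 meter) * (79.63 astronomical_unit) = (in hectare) 5.544e+08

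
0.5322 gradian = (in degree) 0.479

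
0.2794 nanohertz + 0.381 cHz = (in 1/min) 0.2286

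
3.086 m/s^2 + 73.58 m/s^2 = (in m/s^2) 76.67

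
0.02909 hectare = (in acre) 0.07188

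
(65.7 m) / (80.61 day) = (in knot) 1.834e-05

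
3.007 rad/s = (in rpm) 28.71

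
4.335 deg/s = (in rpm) 0.7225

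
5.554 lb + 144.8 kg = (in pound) 324.8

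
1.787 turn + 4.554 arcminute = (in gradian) 714.9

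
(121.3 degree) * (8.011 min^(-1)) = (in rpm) 2.699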